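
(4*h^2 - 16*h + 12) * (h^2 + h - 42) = 4*h^4 - 12*h^3 - 172*h^2 + 684*h - 504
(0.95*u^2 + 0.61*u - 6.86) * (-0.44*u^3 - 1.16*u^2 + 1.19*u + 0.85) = -0.418*u^5 - 1.3704*u^4 + 3.4413*u^3 + 9.491*u^2 - 7.6449*u - 5.831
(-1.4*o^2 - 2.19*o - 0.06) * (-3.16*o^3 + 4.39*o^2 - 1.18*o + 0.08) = 4.424*o^5 + 0.774400000000001*o^4 - 7.7725*o^3 + 2.2088*o^2 - 0.1044*o - 0.0048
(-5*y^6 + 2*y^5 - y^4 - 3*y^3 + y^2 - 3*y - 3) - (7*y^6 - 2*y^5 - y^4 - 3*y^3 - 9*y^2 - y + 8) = -12*y^6 + 4*y^5 + 10*y^2 - 2*y - 11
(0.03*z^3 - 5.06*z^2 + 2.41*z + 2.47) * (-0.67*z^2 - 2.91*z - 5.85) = -0.0201*z^5 + 3.3029*z^4 + 12.9344*z^3 + 20.933*z^2 - 21.2862*z - 14.4495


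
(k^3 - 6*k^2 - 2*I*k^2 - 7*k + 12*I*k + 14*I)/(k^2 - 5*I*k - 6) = (k^2 - 6*k - 7)/(k - 3*I)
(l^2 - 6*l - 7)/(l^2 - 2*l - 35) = (l + 1)/(l + 5)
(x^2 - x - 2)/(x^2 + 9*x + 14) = (x^2 - x - 2)/(x^2 + 9*x + 14)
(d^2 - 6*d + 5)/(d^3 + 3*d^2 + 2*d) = (d^2 - 6*d + 5)/(d*(d^2 + 3*d + 2))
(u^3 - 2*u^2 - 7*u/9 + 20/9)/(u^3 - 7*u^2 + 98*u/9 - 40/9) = (3*u^2 - 2*u - 5)/(3*u^2 - 17*u + 10)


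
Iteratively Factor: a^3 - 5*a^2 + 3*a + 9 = (a + 1)*(a^2 - 6*a + 9) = (a - 3)*(a + 1)*(a - 3)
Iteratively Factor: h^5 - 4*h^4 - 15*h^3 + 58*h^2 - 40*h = (h - 1)*(h^4 - 3*h^3 - 18*h^2 + 40*h) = (h - 5)*(h - 1)*(h^3 + 2*h^2 - 8*h) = (h - 5)*(h - 2)*(h - 1)*(h^2 + 4*h) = h*(h - 5)*(h - 2)*(h - 1)*(h + 4)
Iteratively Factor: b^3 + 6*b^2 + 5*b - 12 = (b + 3)*(b^2 + 3*b - 4) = (b + 3)*(b + 4)*(b - 1)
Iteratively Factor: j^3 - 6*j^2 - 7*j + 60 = (j - 5)*(j^2 - j - 12) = (j - 5)*(j - 4)*(j + 3)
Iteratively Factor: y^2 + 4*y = (y)*(y + 4)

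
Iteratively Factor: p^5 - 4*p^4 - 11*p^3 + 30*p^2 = (p - 2)*(p^4 - 2*p^3 - 15*p^2) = p*(p - 2)*(p^3 - 2*p^2 - 15*p) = p*(p - 5)*(p - 2)*(p^2 + 3*p) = p^2*(p - 5)*(p - 2)*(p + 3)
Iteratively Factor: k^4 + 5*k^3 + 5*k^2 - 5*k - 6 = (k + 1)*(k^3 + 4*k^2 + k - 6) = (k + 1)*(k + 3)*(k^2 + k - 2) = (k + 1)*(k + 2)*(k + 3)*(k - 1)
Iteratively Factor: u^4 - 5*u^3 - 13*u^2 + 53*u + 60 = (u - 5)*(u^3 - 13*u - 12) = (u - 5)*(u + 1)*(u^2 - u - 12) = (u - 5)*(u - 4)*(u + 1)*(u + 3)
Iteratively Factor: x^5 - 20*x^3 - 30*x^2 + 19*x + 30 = (x + 2)*(x^4 - 2*x^3 - 16*x^2 + 2*x + 15) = (x + 2)*(x + 3)*(x^3 - 5*x^2 - x + 5) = (x + 1)*(x + 2)*(x + 3)*(x^2 - 6*x + 5) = (x - 1)*(x + 1)*(x + 2)*(x + 3)*(x - 5)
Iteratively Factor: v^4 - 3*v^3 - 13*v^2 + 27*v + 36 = (v - 3)*(v^3 - 13*v - 12) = (v - 3)*(v + 3)*(v^2 - 3*v - 4) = (v - 3)*(v + 1)*(v + 3)*(v - 4)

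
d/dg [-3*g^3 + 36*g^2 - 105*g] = -9*g^2 + 72*g - 105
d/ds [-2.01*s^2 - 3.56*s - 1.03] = -4.02*s - 3.56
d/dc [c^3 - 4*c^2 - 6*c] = 3*c^2 - 8*c - 6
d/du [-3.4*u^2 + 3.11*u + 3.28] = 3.11 - 6.8*u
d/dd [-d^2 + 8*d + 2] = 8 - 2*d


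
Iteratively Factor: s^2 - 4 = (s - 2)*(s + 2)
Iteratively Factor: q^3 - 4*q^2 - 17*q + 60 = (q + 4)*(q^2 - 8*q + 15) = (q - 3)*(q + 4)*(q - 5)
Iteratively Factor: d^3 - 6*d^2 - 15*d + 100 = (d + 4)*(d^2 - 10*d + 25) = (d - 5)*(d + 4)*(d - 5)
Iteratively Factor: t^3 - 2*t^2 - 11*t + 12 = (t - 1)*(t^2 - t - 12) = (t - 4)*(t - 1)*(t + 3)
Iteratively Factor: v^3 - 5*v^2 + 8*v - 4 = (v - 2)*(v^2 - 3*v + 2) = (v - 2)^2*(v - 1)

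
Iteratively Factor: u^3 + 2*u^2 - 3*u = (u + 3)*(u^2 - u) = u*(u + 3)*(u - 1)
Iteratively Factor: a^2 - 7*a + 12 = (a - 4)*(a - 3)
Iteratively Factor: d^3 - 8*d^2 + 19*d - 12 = (d - 4)*(d^2 - 4*d + 3) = (d - 4)*(d - 1)*(d - 3)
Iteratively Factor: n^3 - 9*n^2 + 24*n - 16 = (n - 1)*(n^2 - 8*n + 16) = (n - 4)*(n - 1)*(n - 4)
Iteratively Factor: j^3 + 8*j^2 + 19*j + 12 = (j + 1)*(j^2 + 7*j + 12) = (j + 1)*(j + 3)*(j + 4)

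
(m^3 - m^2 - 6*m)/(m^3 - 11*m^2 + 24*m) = (m + 2)/(m - 8)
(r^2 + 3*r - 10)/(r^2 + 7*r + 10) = (r - 2)/(r + 2)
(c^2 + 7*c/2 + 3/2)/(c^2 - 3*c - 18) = (c + 1/2)/(c - 6)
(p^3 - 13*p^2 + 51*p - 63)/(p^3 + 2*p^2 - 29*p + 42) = (p^2 - 10*p + 21)/(p^2 + 5*p - 14)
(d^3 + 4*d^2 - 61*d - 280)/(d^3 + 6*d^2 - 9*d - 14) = (d^2 - 3*d - 40)/(d^2 - d - 2)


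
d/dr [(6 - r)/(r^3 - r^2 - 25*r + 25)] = (-r^3 + r^2 + 25*r - (r - 6)*(-3*r^2 + 2*r + 25) - 25)/(r^3 - r^2 - 25*r + 25)^2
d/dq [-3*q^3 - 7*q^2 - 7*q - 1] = -9*q^2 - 14*q - 7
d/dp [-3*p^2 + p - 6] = 1 - 6*p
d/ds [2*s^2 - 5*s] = 4*s - 5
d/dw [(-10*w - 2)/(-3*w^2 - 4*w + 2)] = 2*(-15*w^2 - 6*w - 14)/(9*w^4 + 24*w^3 + 4*w^2 - 16*w + 4)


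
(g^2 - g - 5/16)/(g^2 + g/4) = (g - 5/4)/g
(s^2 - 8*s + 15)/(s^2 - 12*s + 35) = (s - 3)/(s - 7)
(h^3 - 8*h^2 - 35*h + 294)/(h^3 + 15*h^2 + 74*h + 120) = (h^2 - 14*h + 49)/(h^2 + 9*h + 20)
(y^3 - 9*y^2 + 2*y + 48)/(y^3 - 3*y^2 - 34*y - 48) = (y - 3)/(y + 3)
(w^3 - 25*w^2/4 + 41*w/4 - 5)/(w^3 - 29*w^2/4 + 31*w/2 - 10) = (w - 1)/(w - 2)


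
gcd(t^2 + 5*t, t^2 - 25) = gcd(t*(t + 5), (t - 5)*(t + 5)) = t + 5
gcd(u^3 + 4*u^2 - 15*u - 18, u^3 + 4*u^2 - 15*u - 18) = u^3 + 4*u^2 - 15*u - 18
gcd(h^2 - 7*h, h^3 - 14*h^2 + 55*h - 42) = h - 7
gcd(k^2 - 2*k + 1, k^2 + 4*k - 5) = k - 1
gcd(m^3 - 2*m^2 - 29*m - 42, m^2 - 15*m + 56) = m - 7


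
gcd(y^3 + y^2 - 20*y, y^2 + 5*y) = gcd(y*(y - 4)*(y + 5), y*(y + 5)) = y^2 + 5*y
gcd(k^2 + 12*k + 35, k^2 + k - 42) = k + 7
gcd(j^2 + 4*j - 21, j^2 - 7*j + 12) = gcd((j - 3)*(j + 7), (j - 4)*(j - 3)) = j - 3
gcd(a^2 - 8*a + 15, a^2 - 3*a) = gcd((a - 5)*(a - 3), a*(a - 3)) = a - 3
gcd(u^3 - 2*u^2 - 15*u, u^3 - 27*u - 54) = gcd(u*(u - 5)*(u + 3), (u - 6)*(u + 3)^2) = u + 3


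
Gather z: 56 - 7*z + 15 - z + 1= 72 - 8*z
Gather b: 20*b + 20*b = 40*b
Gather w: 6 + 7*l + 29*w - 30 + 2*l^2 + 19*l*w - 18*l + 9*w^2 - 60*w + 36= 2*l^2 - 11*l + 9*w^2 + w*(19*l - 31) + 12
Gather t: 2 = 2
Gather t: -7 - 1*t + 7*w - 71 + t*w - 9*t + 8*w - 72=t*(w - 10) + 15*w - 150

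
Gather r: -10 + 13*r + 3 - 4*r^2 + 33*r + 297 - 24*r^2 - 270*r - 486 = -28*r^2 - 224*r - 196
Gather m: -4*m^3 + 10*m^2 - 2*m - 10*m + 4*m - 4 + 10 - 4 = -4*m^3 + 10*m^2 - 8*m + 2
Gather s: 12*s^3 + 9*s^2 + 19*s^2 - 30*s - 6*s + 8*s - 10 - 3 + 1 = 12*s^3 + 28*s^2 - 28*s - 12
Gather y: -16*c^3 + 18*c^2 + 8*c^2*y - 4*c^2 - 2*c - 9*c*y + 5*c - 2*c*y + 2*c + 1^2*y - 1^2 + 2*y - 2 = -16*c^3 + 14*c^2 + 5*c + y*(8*c^2 - 11*c + 3) - 3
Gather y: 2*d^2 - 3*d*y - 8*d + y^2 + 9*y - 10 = 2*d^2 - 8*d + y^2 + y*(9 - 3*d) - 10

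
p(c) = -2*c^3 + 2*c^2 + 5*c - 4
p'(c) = -6*c^2 + 4*c + 5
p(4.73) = -147.25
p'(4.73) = -110.32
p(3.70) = -59.43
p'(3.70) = -62.34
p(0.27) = -2.54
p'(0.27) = 5.64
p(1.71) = 0.40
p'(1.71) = -5.70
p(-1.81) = 5.36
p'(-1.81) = -21.90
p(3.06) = -27.28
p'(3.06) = -38.94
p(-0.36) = -5.45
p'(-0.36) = 2.78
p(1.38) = 1.45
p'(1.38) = -0.91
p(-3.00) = 53.00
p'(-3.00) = -61.00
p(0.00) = -4.00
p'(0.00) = 5.00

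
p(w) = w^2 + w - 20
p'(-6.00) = -11.00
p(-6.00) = 10.00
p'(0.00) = 1.00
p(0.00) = -20.00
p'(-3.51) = -6.02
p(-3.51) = -11.19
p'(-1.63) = -2.26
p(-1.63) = -18.97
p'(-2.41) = -3.82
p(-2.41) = -16.60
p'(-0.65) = -0.30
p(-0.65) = -20.23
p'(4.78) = 10.56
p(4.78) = 7.63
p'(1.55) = 4.10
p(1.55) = -16.05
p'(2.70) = 6.40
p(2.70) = -10.01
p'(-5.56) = -10.12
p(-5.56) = 5.35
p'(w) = 2*w + 1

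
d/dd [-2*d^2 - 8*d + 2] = -4*d - 8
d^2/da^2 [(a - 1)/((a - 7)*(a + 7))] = 2*(a^3 - 3*a^2 + 147*a - 49)/(a^6 - 147*a^4 + 7203*a^2 - 117649)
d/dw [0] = 0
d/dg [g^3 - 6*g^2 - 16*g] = 3*g^2 - 12*g - 16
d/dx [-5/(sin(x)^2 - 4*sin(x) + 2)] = 10*(sin(x) - 2)*cos(x)/(sin(x)^2 - 4*sin(x) + 2)^2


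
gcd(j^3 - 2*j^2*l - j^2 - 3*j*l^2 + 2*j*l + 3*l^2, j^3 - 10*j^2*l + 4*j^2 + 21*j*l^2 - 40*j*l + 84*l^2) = j - 3*l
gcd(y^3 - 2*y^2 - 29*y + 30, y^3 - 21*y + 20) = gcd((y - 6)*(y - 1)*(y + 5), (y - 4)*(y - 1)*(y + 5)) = y^2 + 4*y - 5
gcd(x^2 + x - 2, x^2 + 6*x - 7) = x - 1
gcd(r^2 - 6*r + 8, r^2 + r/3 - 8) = 1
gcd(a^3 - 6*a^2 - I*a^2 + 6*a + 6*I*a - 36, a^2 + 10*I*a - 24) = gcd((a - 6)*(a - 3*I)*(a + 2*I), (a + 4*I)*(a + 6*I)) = 1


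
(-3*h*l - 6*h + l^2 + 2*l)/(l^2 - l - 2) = (3*h*l + 6*h - l^2 - 2*l)/(-l^2 + l + 2)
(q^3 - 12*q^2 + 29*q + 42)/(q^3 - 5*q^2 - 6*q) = (q - 7)/q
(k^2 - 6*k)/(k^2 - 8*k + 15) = k*(k - 6)/(k^2 - 8*k + 15)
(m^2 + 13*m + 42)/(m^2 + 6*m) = (m + 7)/m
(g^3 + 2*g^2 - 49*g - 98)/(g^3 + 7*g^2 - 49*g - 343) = (g + 2)/(g + 7)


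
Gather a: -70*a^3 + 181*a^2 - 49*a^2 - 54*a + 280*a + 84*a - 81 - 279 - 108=-70*a^3 + 132*a^2 + 310*a - 468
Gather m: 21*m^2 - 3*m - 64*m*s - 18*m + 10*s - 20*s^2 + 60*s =21*m^2 + m*(-64*s - 21) - 20*s^2 + 70*s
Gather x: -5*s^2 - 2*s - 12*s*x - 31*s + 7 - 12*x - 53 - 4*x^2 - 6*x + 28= -5*s^2 - 33*s - 4*x^2 + x*(-12*s - 18) - 18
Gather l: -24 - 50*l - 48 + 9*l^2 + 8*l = 9*l^2 - 42*l - 72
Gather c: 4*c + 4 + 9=4*c + 13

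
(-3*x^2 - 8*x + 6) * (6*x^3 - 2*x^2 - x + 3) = -18*x^5 - 42*x^4 + 55*x^3 - 13*x^2 - 30*x + 18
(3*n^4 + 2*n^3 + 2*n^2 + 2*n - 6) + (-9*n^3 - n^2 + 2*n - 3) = 3*n^4 - 7*n^3 + n^2 + 4*n - 9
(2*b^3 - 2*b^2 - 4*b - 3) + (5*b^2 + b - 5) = 2*b^3 + 3*b^2 - 3*b - 8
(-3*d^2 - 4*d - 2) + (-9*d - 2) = -3*d^2 - 13*d - 4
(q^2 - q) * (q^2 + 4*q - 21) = q^4 + 3*q^3 - 25*q^2 + 21*q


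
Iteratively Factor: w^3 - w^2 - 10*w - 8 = (w + 2)*(w^2 - 3*w - 4) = (w - 4)*(w + 2)*(w + 1)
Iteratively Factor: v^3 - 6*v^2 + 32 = (v - 4)*(v^2 - 2*v - 8) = (v - 4)*(v + 2)*(v - 4)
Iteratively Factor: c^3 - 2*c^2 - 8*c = (c)*(c^2 - 2*c - 8) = c*(c - 4)*(c + 2)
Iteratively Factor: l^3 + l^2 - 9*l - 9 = (l + 1)*(l^2 - 9) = (l - 3)*(l + 1)*(l + 3)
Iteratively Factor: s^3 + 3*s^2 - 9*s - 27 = (s + 3)*(s^2 - 9) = (s + 3)^2*(s - 3)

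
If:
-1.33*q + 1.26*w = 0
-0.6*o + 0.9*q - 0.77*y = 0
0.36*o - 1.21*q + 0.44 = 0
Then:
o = 0.985074626865672 - 2.31766169154229*y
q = 0.656716417910448 - 0.68955223880597*y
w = 0.693200663349917 - 0.727860696517413*y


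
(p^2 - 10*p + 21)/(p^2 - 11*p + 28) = (p - 3)/(p - 4)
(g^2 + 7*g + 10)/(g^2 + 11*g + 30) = (g + 2)/(g + 6)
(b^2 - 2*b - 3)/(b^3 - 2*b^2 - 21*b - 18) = (b - 3)/(b^2 - 3*b - 18)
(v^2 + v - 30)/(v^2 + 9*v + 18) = (v - 5)/(v + 3)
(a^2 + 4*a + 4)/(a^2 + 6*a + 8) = (a + 2)/(a + 4)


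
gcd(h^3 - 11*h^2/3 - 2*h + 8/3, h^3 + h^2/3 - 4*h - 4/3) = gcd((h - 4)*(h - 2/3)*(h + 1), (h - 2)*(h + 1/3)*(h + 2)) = 1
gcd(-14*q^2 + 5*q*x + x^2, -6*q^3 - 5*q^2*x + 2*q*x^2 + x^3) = -2*q + x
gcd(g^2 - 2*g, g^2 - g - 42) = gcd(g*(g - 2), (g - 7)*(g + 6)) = 1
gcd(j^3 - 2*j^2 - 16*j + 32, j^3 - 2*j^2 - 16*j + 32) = j^3 - 2*j^2 - 16*j + 32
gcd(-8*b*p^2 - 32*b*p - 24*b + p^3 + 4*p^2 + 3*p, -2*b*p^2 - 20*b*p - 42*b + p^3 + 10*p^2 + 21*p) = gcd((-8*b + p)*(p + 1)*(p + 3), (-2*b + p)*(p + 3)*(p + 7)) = p + 3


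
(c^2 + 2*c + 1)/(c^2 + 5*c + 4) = (c + 1)/(c + 4)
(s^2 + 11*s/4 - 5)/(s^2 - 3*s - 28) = (s - 5/4)/(s - 7)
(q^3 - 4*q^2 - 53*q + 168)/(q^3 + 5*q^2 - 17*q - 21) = (q - 8)/(q + 1)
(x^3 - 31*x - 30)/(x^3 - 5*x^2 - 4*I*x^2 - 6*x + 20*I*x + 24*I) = (x + 5)/(x - 4*I)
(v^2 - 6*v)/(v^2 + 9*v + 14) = v*(v - 6)/(v^2 + 9*v + 14)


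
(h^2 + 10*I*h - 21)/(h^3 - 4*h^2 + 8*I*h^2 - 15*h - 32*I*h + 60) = (h + 7*I)/(h^2 + h*(-4 + 5*I) - 20*I)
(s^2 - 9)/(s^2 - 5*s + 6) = (s + 3)/(s - 2)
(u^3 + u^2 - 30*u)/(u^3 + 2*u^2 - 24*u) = (u - 5)/(u - 4)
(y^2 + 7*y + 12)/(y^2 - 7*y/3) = 3*(y^2 + 7*y + 12)/(y*(3*y - 7))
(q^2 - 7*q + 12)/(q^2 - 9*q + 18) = (q - 4)/(q - 6)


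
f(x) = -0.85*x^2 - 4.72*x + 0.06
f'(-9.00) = 10.58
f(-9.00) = -26.31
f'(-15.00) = 20.78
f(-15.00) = -120.39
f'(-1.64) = -1.93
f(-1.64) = 5.51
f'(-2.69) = -0.15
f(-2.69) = 6.61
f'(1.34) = -7.00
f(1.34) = -7.79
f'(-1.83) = -1.61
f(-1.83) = 5.85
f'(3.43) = -10.55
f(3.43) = -26.13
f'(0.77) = -6.03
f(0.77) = -4.08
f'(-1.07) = -2.90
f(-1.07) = 4.14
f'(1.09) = -6.57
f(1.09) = -6.09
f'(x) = -1.7*x - 4.72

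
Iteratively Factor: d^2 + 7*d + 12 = (d + 4)*(d + 3)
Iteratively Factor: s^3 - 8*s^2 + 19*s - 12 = (s - 1)*(s^2 - 7*s + 12) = (s - 4)*(s - 1)*(s - 3)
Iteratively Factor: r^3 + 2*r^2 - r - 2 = (r + 1)*(r^2 + r - 2) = (r + 1)*(r + 2)*(r - 1)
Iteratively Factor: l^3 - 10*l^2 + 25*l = (l)*(l^2 - 10*l + 25) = l*(l - 5)*(l - 5)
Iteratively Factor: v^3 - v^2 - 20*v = (v + 4)*(v^2 - 5*v) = v*(v + 4)*(v - 5)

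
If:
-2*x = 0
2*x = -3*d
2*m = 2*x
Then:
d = 0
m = 0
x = 0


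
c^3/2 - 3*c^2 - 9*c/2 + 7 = (c/2 + 1)*(c - 7)*(c - 1)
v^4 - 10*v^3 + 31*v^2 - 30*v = v*(v - 5)*(v - 3)*(v - 2)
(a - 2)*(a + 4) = a^2 + 2*a - 8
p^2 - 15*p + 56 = (p - 8)*(p - 7)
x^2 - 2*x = x*(x - 2)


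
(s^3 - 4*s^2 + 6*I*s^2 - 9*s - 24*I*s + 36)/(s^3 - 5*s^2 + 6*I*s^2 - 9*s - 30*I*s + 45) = (s - 4)/(s - 5)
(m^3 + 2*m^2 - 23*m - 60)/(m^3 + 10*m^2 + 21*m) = (m^2 - m - 20)/(m*(m + 7))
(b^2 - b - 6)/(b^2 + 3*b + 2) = (b - 3)/(b + 1)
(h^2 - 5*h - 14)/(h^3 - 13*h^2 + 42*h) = (h + 2)/(h*(h - 6))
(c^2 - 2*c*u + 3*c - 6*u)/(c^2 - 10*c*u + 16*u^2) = (-c - 3)/(-c + 8*u)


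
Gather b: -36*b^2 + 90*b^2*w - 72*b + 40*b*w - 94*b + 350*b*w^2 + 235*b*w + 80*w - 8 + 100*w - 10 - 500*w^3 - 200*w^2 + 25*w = b^2*(90*w - 36) + b*(350*w^2 + 275*w - 166) - 500*w^3 - 200*w^2 + 205*w - 18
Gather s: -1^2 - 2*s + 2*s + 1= 0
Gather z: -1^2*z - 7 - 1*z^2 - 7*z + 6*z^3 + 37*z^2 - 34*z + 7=6*z^3 + 36*z^2 - 42*z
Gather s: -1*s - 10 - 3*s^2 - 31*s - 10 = -3*s^2 - 32*s - 20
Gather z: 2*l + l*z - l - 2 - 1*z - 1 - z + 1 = l + z*(l - 2) - 2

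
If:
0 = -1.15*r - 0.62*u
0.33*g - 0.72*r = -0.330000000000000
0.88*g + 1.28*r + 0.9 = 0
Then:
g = -1.01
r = -0.01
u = 0.01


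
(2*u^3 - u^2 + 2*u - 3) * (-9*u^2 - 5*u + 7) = -18*u^5 - u^4 + u^3 + 10*u^2 + 29*u - 21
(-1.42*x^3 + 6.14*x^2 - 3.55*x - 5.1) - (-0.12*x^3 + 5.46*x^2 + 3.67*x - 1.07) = -1.3*x^3 + 0.68*x^2 - 7.22*x - 4.03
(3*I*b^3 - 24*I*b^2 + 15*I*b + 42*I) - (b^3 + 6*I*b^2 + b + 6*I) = -b^3 + 3*I*b^3 - 30*I*b^2 - b + 15*I*b + 36*I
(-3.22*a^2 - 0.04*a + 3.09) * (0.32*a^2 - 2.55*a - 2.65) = -1.0304*a^4 + 8.1982*a^3 + 9.6238*a^2 - 7.7735*a - 8.1885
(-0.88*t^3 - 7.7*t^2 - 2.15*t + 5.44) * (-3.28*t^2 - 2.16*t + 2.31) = 2.8864*t^5 + 27.1568*t^4 + 21.6512*t^3 - 30.9862*t^2 - 16.7169*t + 12.5664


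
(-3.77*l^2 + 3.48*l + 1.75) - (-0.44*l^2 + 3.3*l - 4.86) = -3.33*l^2 + 0.18*l + 6.61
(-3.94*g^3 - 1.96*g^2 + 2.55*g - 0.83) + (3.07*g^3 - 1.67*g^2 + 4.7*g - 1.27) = -0.87*g^3 - 3.63*g^2 + 7.25*g - 2.1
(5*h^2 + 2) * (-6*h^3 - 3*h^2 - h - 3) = -30*h^5 - 15*h^4 - 17*h^3 - 21*h^2 - 2*h - 6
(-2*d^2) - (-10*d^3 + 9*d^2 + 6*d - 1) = 10*d^3 - 11*d^2 - 6*d + 1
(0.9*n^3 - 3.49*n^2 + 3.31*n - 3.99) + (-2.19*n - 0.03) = 0.9*n^3 - 3.49*n^2 + 1.12*n - 4.02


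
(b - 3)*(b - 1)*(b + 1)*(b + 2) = b^4 - b^3 - 7*b^2 + b + 6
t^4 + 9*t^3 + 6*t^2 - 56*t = t*(t - 2)*(t + 4)*(t + 7)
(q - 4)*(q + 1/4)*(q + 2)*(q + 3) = q^4 + 5*q^3/4 - 55*q^2/4 - 55*q/2 - 6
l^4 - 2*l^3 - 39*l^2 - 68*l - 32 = (l - 8)*(l + 1)^2*(l + 4)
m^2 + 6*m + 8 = (m + 2)*(m + 4)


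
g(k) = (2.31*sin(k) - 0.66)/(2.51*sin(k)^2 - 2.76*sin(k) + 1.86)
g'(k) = (-5.02*sin(k)*cos(k) + 2.76*cos(k))*(2.31*sin(k) - 0.66)/(2.51*sin(k)^2 - 2.76*sin(k) + 1.86)^2 + 2.31*cos(k)/(2.51*sin(k)^2 - 2.76*sin(k) + 1.86) = (-5.7981*sin(k)^2 + 3.3132*sin(k) + 2.475)*cos(k)/(6.3001*sin(k)^4 - 13.8552*sin(k)^3 + 16.9548*sin(k)^2 - 10.2672*sin(k) + 3.4596)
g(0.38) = 0.17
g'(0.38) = 1.93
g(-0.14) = -0.43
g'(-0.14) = 0.36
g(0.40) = 0.21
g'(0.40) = 1.96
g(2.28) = 0.90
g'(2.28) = -0.73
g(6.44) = -0.20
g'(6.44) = 1.27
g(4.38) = -0.42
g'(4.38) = 0.04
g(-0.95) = -0.44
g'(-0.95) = -0.07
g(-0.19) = -0.44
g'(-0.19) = 0.26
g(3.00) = -0.22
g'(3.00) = -1.21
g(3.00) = -0.22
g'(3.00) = -1.21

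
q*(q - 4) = q^2 - 4*q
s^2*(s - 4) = s^3 - 4*s^2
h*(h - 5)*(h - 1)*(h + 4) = h^4 - 2*h^3 - 19*h^2 + 20*h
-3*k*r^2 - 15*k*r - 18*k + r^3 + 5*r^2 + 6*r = (-3*k + r)*(r + 2)*(r + 3)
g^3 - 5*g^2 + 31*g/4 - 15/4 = (g - 5/2)*(g - 3/2)*(g - 1)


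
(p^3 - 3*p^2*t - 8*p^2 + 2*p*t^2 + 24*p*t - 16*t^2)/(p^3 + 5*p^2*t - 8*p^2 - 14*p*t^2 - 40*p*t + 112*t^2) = (p - t)/(p + 7*t)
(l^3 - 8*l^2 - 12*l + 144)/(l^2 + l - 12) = (l^2 - 12*l + 36)/(l - 3)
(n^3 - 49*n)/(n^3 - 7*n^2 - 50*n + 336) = n*(n - 7)/(n^2 - 14*n + 48)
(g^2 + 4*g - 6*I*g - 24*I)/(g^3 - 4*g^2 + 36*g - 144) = (g + 4)/(g^2 + g*(-4 + 6*I) - 24*I)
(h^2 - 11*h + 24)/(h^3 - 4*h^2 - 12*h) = (-h^2 + 11*h - 24)/(h*(-h^2 + 4*h + 12))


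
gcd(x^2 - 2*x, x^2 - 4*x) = x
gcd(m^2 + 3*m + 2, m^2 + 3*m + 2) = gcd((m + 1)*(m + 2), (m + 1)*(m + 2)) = m^2 + 3*m + 2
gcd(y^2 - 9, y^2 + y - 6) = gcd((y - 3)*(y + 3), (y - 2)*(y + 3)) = y + 3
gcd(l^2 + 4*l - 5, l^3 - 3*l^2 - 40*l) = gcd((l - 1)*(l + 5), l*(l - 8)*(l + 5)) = l + 5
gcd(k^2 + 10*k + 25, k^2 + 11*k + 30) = k + 5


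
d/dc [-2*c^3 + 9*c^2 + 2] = 6*c*(3 - c)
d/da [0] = 0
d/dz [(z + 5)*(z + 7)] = 2*z + 12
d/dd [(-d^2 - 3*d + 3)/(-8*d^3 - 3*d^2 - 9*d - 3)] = 4*(-2*d^4 - 12*d^3 + 18*d^2 + 6*d + 9)/(64*d^6 + 48*d^5 + 153*d^4 + 102*d^3 + 99*d^2 + 54*d + 9)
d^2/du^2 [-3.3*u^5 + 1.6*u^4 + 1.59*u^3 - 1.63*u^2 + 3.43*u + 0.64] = -66.0*u^3 + 19.2*u^2 + 9.54*u - 3.26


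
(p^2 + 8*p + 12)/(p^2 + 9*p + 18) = (p + 2)/(p + 3)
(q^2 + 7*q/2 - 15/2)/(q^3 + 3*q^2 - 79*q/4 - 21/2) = 2*(2*q^2 + 7*q - 15)/(4*q^3 + 12*q^2 - 79*q - 42)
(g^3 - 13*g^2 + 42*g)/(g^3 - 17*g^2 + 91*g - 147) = g*(g - 6)/(g^2 - 10*g + 21)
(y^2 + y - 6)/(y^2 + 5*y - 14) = (y + 3)/(y + 7)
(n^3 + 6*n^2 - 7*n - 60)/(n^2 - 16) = (n^2 + 2*n - 15)/(n - 4)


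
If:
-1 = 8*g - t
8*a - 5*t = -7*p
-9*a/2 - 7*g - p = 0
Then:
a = 49/188 - 89*t/188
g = t/8 - 1/8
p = 59*t/47 - 14/47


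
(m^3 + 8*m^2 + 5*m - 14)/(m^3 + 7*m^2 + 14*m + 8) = (m^2 + 6*m - 7)/(m^2 + 5*m + 4)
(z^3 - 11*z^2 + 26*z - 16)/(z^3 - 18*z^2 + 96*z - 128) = (z - 1)/(z - 8)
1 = 1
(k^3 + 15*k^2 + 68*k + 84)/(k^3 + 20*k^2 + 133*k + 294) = (k + 2)/(k + 7)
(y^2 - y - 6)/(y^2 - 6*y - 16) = (y - 3)/(y - 8)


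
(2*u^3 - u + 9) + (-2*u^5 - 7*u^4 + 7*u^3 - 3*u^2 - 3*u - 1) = -2*u^5 - 7*u^4 + 9*u^3 - 3*u^2 - 4*u + 8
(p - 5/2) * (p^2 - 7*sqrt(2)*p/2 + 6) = p^3 - 7*sqrt(2)*p^2/2 - 5*p^2/2 + 6*p + 35*sqrt(2)*p/4 - 15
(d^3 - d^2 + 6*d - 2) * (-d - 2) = -d^4 - d^3 - 4*d^2 - 10*d + 4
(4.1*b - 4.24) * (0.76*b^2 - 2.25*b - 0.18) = 3.116*b^3 - 12.4474*b^2 + 8.802*b + 0.7632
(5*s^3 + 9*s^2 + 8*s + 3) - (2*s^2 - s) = 5*s^3 + 7*s^2 + 9*s + 3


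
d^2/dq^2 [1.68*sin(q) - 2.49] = -1.68*sin(q)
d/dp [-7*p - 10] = -7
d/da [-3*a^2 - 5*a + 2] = -6*a - 5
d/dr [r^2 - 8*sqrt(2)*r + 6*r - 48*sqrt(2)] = 2*r - 8*sqrt(2) + 6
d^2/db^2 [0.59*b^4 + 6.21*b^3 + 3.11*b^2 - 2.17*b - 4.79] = 7.08*b^2 + 37.26*b + 6.22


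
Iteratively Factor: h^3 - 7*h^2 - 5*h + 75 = (h - 5)*(h^2 - 2*h - 15) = (h - 5)*(h + 3)*(h - 5)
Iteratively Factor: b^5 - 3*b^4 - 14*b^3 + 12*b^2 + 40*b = (b - 2)*(b^4 - b^3 - 16*b^2 - 20*b) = b*(b - 2)*(b^3 - b^2 - 16*b - 20) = b*(b - 2)*(b + 2)*(b^2 - 3*b - 10) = b*(b - 5)*(b - 2)*(b + 2)*(b + 2)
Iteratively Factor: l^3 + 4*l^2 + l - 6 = (l + 3)*(l^2 + l - 2) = (l + 2)*(l + 3)*(l - 1)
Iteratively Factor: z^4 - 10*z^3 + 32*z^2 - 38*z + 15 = (z - 5)*(z^3 - 5*z^2 + 7*z - 3) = (z - 5)*(z - 3)*(z^2 - 2*z + 1) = (z - 5)*(z - 3)*(z - 1)*(z - 1)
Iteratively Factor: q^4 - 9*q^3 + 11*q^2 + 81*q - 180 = (q + 3)*(q^3 - 12*q^2 + 47*q - 60) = (q - 4)*(q + 3)*(q^2 - 8*q + 15) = (q - 5)*(q - 4)*(q + 3)*(q - 3)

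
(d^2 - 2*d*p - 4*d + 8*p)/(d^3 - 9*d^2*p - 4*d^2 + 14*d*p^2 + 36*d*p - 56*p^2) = 1/(d - 7*p)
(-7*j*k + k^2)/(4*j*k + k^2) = (-7*j + k)/(4*j + k)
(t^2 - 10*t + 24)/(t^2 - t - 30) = (t - 4)/(t + 5)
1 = 1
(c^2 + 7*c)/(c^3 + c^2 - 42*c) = 1/(c - 6)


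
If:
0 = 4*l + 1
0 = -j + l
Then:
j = -1/4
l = -1/4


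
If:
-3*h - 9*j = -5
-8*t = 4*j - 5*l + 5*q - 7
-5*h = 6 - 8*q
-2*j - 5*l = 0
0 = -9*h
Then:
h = 0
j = 5/9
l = -2/9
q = 3/4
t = -1/96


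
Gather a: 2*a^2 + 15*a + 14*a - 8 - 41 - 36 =2*a^2 + 29*a - 85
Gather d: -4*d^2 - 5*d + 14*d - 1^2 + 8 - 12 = -4*d^2 + 9*d - 5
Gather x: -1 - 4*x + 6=5 - 4*x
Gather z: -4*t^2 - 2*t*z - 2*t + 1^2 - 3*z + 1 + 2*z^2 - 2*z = -4*t^2 - 2*t + 2*z^2 + z*(-2*t - 5) + 2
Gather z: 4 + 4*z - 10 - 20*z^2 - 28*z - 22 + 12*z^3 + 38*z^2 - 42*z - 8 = 12*z^3 + 18*z^2 - 66*z - 36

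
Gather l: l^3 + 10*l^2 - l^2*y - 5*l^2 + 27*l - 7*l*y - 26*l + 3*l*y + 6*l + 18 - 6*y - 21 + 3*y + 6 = l^3 + l^2*(5 - y) + l*(7 - 4*y) - 3*y + 3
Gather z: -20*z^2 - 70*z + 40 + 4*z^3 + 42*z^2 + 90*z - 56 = 4*z^3 + 22*z^2 + 20*z - 16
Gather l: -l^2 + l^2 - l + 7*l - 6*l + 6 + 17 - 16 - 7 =0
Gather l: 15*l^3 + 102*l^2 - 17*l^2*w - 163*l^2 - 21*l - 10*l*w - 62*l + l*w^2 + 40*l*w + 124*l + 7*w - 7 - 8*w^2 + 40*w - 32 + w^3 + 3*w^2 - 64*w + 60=15*l^3 + l^2*(-17*w - 61) + l*(w^2 + 30*w + 41) + w^3 - 5*w^2 - 17*w + 21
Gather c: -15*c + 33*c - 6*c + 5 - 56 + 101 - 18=12*c + 32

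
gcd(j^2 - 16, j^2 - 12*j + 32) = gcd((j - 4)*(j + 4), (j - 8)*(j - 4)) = j - 4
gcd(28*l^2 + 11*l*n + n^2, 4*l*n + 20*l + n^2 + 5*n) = 4*l + n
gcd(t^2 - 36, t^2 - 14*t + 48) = t - 6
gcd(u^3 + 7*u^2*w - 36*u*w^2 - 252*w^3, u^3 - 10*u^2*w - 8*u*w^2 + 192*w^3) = u - 6*w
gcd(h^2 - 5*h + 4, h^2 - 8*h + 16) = h - 4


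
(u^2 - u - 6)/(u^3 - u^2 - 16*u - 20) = (u - 3)/(u^2 - 3*u - 10)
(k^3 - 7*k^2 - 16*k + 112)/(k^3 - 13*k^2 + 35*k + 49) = (k^2 - 16)/(k^2 - 6*k - 7)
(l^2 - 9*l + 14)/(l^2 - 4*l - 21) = (l - 2)/(l + 3)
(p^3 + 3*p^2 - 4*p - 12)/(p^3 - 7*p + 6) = (p + 2)/(p - 1)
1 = 1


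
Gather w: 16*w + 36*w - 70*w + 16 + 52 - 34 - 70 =-18*w - 36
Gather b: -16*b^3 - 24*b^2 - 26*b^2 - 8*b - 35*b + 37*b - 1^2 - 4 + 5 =-16*b^3 - 50*b^2 - 6*b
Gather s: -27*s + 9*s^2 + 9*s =9*s^2 - 18*s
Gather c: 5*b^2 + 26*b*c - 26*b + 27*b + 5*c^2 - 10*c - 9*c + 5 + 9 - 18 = 5*b^2 + b + 5*c^2 + c*(26*b - 19) - 4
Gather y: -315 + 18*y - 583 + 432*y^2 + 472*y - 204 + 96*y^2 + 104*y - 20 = 528*y^2 + 594*y - 1122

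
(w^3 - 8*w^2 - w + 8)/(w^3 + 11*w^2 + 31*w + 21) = (w^2 - 9*w + 8)/(w^2 + 10*w + 21)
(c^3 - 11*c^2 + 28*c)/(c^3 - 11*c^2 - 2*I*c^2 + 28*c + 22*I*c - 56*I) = c/(c - 2*I)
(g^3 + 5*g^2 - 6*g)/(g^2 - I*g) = (g^2 + 5*g - 6)/(g - I)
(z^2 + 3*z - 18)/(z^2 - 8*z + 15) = (z + 6)/(z - 5)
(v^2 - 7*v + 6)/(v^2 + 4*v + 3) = (v^2 - 7*v + 6)/(v^2 + 4*v + 3)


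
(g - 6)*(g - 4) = g^2 - 10*g + 24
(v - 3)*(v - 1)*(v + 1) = v^3 - 3*v^2 - v + 3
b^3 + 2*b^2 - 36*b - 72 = (b - 6)*(b + 2)*(b + 6)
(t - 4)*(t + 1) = t^2 - 3*t - 4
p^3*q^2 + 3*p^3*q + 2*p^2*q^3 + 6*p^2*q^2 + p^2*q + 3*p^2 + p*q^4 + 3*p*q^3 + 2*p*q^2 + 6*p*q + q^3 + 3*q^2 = (p + q)^2*(q + 3)*(p*q + 1)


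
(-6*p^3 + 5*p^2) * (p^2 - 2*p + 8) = -6*p^5 + 17*p^4 - 58*p^3 + 40*p^2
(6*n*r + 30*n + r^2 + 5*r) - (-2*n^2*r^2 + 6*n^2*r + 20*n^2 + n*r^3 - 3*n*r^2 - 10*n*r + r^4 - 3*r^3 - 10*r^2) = 2*n^2*r^2 - 6*n^2*r - 20*n^2 - n*r^3 + 3*n*r^2 + 16*n*r + 30*n - r^4 + 3*r^3 + 11*r^2 + 5*r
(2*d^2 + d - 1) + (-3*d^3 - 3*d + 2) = -3*d^3 + 2*d^2 - 2*d + 1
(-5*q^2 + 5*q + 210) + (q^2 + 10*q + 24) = -4*q^2 + 15*q + 234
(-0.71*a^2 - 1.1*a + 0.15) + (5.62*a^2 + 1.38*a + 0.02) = 4.91*a^2 + 0.28*a + 0.17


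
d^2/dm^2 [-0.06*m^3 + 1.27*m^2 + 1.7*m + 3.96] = 2.54 - 0.36*m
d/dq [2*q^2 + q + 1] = 4*q + 1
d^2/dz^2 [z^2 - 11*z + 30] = 2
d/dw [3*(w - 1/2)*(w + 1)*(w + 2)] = 9*w^2 + 15*w + 3/2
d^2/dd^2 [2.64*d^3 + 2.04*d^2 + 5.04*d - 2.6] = 15.84*d + 4.08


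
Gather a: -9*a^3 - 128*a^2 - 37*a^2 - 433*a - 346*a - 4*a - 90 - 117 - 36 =-9*a^3 - 165*a^2 - 783*a - 243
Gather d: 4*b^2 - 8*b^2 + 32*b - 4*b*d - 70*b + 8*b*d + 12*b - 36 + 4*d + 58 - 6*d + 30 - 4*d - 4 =-4*b^2 - 26*b + d*(4*b - 6) + 48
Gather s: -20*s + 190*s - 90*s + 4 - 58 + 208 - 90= 80*s + 64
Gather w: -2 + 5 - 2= 1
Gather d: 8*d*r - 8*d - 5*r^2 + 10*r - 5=d*(8*r - 8) - 5*r^2 + 10*r - 5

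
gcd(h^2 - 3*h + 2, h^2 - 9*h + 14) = h - 2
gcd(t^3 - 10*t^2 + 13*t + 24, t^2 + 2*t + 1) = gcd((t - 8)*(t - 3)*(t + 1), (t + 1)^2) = t + 1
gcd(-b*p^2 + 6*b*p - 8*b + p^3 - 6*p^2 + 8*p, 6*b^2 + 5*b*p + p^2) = 1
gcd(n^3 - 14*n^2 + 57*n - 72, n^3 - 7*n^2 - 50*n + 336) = n - 8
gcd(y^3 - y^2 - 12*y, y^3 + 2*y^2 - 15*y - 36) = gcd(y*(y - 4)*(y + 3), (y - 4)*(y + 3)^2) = y^2 - y - 12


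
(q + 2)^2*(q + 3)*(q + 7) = q^4 + 14*q^3 + 65*q^2 + 124*q + 84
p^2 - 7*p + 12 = (p - 4)*(p - 3)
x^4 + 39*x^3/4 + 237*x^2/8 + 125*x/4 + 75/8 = (x + 1/2)*(x + 5/4)*(x + 3)*(x + 5)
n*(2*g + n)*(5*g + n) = 10*g^2*n + 7*g*n^2 + n^3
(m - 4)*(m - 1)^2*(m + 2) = m^4 - 4*m^3 - 3*m^2 + 14*m - 8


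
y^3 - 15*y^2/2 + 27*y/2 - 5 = (y - 5)*(y - 2)*(y - 1/2)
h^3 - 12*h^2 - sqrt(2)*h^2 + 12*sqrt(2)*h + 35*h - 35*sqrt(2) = (h - 7)*(h - 5)*(h - sqrt(2))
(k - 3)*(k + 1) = k^2 - 2*k - 3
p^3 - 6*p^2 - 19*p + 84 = (p - 7)*(p - 3)*(p + 4)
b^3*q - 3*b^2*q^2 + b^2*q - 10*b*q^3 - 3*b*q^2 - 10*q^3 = (b - 5*q)*(b + 2*q)*(b*q + q)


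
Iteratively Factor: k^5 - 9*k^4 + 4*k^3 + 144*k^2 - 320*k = (k - 4)*(k^4 - 5*k^3 - 16*k^2 + 80*k) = k*(k - 4)*(k^3 - 5*k^2 - 16*k + 80) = k*(k - 4)^2*(k^2 - k - 20) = k*(k - 4)^2*(k + 4)*(k - 5)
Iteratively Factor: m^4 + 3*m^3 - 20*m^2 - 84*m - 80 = (m + 2)*(m^3 + m^2 - 22*m - 40) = (m - 5)*(m + 2)*(m^2 + 6*m + 8) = (m - 5)*(m + 2)^2*(m + 4)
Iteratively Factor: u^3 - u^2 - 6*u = (u - 3)*(u^2 + 2*u) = (u - 3)*(u + 2)*(u)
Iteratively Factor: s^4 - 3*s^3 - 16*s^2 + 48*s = (s - 4)*(s^3 + s^2 - 12*s) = (s - 4)*(s - 3)*(s^2 + 4*s) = (s - 4)*(s - 3)*(s + 4)*(s)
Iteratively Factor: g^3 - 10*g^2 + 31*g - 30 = (g - 2)*(g^2 - 8*g + 15) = (g - 3)*(g - 2)*(g - 5)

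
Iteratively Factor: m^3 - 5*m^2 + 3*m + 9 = (m - 3)*(m^2 - 2*m - 3) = (m - 3)^2*(m + 1)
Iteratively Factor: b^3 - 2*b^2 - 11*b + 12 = (b - 4)*(b^2 + 2*b - 3) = (b - 4)*(b - 1)*(b + 3)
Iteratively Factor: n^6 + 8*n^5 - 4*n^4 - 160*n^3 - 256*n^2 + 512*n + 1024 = (n + 4)*(n^5 + 4*n^4 - 20*n^3 - 80*n^2 + 64*n + 256) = (n + 2)*(n + 4)*(n^4 + 2*n^3 - 24*n^2 - 32*n + 128) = (n - 4)*(n + 2)*(n + 4)*(n^3 + 6*n^2 - 32) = (n - 4)*(n + 2)*(n + 4)^2*(n^2 + 2*n - 8) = (n - 4)*(n - 2)*(n + 2)*(n + 4)^2*(n + 4)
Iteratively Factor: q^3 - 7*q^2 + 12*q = (q - 3)*(q^2 - 4*q) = (q - 4)*(q - 3)*(q)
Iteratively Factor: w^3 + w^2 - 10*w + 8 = (w - 1)*(w^2 + 2*w - 8) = (w - 2)*(w - 1)*(w + 4)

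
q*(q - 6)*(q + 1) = q^3 - 5*q^2 - 6*q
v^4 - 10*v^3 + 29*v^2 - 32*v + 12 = (v - 6)*(v - 2)*(v - 1)^2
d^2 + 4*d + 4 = (d + 2)^2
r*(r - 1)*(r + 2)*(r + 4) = r^4 + 5*r^3 + 2*r^2 - 8*r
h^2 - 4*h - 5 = (h - 5)*(h + 1)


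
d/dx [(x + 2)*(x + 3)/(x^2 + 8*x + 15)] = 3/(x^2 + 10*x + 25)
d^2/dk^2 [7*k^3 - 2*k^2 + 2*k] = 42*k - 4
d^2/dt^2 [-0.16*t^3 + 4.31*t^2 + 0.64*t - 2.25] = 8.62 - 0.96*t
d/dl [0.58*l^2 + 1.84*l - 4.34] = 1.16*l + 1.84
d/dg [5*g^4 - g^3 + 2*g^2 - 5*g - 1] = 20*g^3 - 3*g^2 + 4*g - 5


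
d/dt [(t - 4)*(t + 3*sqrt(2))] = 2*t - 4 + 3*sqrt(2)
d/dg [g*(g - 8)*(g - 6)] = 3*g^2 - 28*g + 48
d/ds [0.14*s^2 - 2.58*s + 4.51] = 0.28*s - 2.58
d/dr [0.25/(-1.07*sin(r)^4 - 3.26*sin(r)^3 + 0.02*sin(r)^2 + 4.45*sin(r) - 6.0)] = (1.07*sin(r)^3 + 2.445*sin(r)^2 - 0.01*sin(r) - 1.1125)*cos(r)/(1.07*sin(r)^4 + 3.26*sin(r)^3 - 0.02*sin(r)^2 - 4.45*sin(r) + 6.0)^2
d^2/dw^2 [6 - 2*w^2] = -4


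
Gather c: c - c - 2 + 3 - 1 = 0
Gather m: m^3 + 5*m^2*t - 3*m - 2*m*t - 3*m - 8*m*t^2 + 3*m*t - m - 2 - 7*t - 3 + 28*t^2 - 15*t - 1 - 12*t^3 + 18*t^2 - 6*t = m^3 + 5*m^2*t + m*(-8*t^2 + t - 7) - 12*t^3 + 46*t^2 - 28*t - 6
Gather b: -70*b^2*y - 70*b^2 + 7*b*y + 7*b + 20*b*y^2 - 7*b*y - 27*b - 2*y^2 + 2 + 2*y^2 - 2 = b^2*(-70*y - 70) + b*(20*y^2 - 20)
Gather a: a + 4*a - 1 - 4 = 5*a - 5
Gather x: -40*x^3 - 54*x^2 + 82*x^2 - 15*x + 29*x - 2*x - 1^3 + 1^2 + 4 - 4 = -40*x^3 + 28*x^2 + 12*x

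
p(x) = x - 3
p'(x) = 1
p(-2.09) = -5.09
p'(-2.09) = 1.00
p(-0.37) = -3.37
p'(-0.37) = 1.00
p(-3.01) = -6.01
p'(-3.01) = 1.00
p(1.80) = -1.20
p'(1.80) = 1.00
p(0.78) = -2.22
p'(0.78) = 1.00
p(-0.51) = -3.51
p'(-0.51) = 1.00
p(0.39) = -2.61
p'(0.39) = 1.00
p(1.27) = -1.73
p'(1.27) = 1.00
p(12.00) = 9.00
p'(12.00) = 1.00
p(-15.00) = -18.00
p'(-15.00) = 1.00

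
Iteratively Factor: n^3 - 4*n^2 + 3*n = (n - 3)*(n^2 - n) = (n - 3)*(n - 1)*(n)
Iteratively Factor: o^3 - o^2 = (o)*(o^2 - o) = o*(o - 1)*(o)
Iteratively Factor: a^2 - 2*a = (a)*(a - 2)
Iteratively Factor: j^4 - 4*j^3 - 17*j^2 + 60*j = (j + 4)*(j^3 - 8*j^2 + 15*j) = (j - 5)*(j + 4)*(j^2 - 3*j) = j*(j - 5)*(j + 4)*(j - 3)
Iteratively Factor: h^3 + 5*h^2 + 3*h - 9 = (h - 1)*(h^2 + 6*h + 9) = (h - 1)*(h + 3)*(h + 3)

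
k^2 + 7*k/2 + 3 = (k + 3/2)*(k + 2)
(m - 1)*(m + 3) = m^2 + 2*m - 3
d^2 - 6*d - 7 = (d - 7)*(d + 1)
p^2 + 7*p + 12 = (p + 3)*(p + 4)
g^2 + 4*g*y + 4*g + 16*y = (g + 4)*(g + 4*y)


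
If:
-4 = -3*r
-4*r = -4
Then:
No Solution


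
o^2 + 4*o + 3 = (o + 1)*(o + 3)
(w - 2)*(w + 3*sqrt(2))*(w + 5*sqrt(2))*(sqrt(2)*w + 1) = sqrt(2)*w^4 - 2*sqrt(2)*w^3 + 17*w^3 - 34*w^2 + 38*sqrt(2)*w^2 - 76*sqrt(2)*w + 30*w - 60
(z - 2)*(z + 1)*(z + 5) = z^3 + 4*z^2 - 7*z - 10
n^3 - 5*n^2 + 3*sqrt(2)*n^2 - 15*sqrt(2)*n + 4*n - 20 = (n - 5)*(n + sqrt(2))*(n + 2*sqrt(2))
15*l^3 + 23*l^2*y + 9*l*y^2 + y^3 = (l + y)*(3*l + y)*(5*l + y)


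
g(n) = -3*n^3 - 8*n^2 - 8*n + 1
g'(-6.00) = -236.00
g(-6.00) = 409.00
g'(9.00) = -881.00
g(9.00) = -2906.00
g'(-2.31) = -19.06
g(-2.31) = 13.77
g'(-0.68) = -1.28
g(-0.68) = 3.68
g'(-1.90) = -10.09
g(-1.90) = 7.90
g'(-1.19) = -1.70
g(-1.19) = 4.25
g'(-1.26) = -2.13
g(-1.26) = 4.38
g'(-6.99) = -335.90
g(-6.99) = 690.64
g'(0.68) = -23.04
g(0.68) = -9.08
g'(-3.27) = -51.92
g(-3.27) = 46.51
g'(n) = -9*n^2 - 16*n - 8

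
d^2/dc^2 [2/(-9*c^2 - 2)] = 36*(2 - 27*c^2)/(9*c^2 + 2)^3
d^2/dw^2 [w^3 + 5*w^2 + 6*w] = 6*w + 10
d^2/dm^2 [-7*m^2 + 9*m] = -14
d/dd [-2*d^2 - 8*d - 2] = -4*d - 8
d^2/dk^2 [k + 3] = 0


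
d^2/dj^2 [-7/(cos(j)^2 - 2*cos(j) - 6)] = 7*(-8*sin(j)^4 + 60*sin(j)^2 + 9*cos(j) + 3*cos(3*j) - 12)/(2*(sin(j)^2 + 2*cos(j) + 5)^3)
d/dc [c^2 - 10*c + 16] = 2*c - 10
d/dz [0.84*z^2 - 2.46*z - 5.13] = 1.68*z - 2.46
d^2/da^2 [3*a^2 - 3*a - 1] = 6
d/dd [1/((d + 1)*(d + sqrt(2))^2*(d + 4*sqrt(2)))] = (-(d + 1)*(d + sqrt(2)) - 2*(d + 1)*(d + 4*sqrt(2)) - (d + sqrt(2))*(d + 4*sqrt(2)))/((d + 1)^2*(d + sqrt(2))^3*(d + 4*sqrt(2))^2)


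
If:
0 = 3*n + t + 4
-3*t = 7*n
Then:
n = -6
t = 14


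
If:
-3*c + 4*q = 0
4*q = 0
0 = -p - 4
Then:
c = 0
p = -4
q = 0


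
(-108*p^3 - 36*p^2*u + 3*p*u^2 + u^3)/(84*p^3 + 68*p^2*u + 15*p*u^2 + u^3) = (-18*p^2 - 3*p*u + u^2)/(14*p^2 + 9*p*u + u^2)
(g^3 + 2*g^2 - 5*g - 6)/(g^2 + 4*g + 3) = g - 2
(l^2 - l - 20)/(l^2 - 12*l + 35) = (l + 4)/(l - 7)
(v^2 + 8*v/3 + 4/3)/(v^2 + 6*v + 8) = (v + 2/3)/(v + 4)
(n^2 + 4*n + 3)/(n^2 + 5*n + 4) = (n + 3)/(n + 4)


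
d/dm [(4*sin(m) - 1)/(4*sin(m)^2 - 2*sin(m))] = (-8*cos(m) + 4/tan(m) - cos(m)/sin(m)^2)/(2*(2*sin(m) - 1)^2)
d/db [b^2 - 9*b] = 2*b - 9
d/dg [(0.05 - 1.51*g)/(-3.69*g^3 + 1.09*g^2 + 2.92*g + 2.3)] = (-11.1438*g^3 + 2.1994*g^2 - 0.109*g - 3.619)/(13.6161*g^6 - 8.0442*g^5 - 20.3615*g^4 - 10.6084*g^3 + 13.5404*g^2 + 13.432*g + 5.29)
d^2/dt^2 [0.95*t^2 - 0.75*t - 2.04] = 1.90000000000000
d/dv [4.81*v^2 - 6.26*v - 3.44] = 9.62*v - 6.26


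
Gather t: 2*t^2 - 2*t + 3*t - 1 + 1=2*t^2 + t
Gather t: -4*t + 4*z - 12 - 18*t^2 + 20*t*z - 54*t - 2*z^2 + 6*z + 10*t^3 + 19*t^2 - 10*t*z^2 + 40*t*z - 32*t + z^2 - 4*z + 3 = 10*t^3 + t^2 + t*(-10*z^2 + 60*z - 90) - z^2 + 6*z - 9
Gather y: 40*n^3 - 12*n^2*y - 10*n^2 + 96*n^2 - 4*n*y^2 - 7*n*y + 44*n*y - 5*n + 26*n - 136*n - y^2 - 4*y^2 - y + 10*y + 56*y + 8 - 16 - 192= 40*n^3 + 86*n^2 - 115*n + y^2*(-4*n - 5) + y*(-12*n^2 + 37*n + 65) - 200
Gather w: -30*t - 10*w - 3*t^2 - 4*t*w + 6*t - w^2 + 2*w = -3*t^2 - 24*t - w^2 + w*(-4*t - 8)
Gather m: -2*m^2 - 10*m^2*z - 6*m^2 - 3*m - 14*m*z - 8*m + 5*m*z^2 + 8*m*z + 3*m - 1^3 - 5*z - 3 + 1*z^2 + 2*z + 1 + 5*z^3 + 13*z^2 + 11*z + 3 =m^2*(-10*z - 8) + m*(5*z^2 - 6*z - 8) + 5*z^3 + 14*z^2 + 8*z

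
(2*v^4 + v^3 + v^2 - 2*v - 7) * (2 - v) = -2*v^5 + 3*v^4 + v^3 + 4*v^2 + 3*v - 14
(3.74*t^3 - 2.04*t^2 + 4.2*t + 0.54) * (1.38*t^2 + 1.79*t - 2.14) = 5.1612*t^5 + 3.8794*t^4 - 5.8592*t^3 + 12.6288*t^2 - 8.0214*t - 1.1556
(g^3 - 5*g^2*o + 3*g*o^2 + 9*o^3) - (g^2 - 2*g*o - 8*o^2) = g^3 - 5*g^2*o - g^2 + 3*g*o^2 + 2*g*o + 9*o^3 + 8*o^2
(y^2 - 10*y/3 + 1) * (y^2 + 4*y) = y^4 + 2*y^3/3 - 37*y^2/3 + 4*y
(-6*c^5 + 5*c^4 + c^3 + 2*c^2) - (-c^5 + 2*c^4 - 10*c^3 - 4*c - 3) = -5*c^5 + 3*c^4 + 11*c^3 + 2*c^2 + 4*c + 3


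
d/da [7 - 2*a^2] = -4*a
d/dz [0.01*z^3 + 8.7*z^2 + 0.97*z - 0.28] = 0.03*z^2 + 17.4*z + 0.97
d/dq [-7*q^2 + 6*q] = 6 - 14*q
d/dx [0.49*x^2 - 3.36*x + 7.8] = 0.98*x - 3.36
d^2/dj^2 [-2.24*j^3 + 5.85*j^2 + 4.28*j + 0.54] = 11.7 - 13.44*j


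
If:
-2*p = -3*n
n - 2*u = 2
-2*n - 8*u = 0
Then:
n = 4/3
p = 2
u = -1/3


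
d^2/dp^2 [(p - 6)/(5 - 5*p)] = 2/(p - 1)^3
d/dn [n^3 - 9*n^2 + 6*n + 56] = 3*n^2 - 18*n + 6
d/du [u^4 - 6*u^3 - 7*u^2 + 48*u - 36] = 4*u^3 - 18*u^2 - 14*u + 48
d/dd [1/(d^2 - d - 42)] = (1 - 2*d)/(-d^2 + d + 42)^2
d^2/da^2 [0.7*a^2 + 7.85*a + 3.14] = 1.40000000000000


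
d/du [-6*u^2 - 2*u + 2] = -12*u - 2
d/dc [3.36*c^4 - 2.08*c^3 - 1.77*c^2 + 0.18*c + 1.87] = 13.44*c^3 - 6.24*c^2 - 3.54*c + 0.18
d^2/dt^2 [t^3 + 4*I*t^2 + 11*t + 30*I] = 6*t + 8*I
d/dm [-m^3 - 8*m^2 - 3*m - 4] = -3*m^2 - 16*m - 3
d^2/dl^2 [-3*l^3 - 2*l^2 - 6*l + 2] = -18*l - 4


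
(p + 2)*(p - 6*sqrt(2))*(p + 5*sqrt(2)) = p^3 - sqrt(2)*p^2 + 2*p^2 - 60*p - 2*sqrt(2)*p - 120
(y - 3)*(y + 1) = y^2 - 2*y - 3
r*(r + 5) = r^2 + 5*r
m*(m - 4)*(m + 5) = m^3 + m^2 - 20*m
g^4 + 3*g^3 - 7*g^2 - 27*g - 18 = (g - 3)*(g + 1)*(g + 2)*(g + 3)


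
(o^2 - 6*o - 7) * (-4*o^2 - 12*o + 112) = -4*o^4 + 12*o^3 + 212*o^2 - 588*o - 784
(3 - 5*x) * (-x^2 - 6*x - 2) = 5*x^3 + 27*x^2 - 8*x - 6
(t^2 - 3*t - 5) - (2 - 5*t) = t^2 + 2*t - 7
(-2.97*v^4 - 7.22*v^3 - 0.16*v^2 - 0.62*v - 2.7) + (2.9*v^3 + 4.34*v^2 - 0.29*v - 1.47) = -2.97*v^4 - 4.32*v^3 + 4.18*v^2 - 0.91*v - 4.17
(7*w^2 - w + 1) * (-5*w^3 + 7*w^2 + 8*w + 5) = -35*w^5 + 54*w^4 + 44*w^3 + 34*w^2 + 3*w + 5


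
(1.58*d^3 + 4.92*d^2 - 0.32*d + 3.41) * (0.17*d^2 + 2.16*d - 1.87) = 0.2686*d^5 + 4.2492*d^4 + 7.6182*d^3 - 9.3119*d^2 + 7.964*d - 6.3767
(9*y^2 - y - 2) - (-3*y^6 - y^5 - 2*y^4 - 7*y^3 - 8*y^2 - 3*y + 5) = 3*y^6 + y^5 + 2*y^4 + 7*y^3 + 17*y^2 + 2*y - 7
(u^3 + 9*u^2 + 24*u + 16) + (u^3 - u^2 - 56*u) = 2*u^3 + 8*u^2 - 32*u + 16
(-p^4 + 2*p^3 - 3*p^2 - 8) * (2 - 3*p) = 3*p^5 - 8*p^4 + 13*p^3 - 6*p^2 + 24*p - 16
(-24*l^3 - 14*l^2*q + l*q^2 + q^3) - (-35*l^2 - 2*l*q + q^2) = -24*l^3 - 14*l^2*q + 35*l^2 + l*q^2 + 2*l*q + q^3 - q^2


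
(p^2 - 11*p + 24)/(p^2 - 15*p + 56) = (p - 3)/(p - 7)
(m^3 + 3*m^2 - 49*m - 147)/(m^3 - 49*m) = (m + 3)/m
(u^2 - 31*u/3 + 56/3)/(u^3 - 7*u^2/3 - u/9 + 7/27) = 9*(u - 8)/(9*u^2 - 1)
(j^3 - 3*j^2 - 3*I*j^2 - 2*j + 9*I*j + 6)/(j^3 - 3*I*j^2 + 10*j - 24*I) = (j^2 - j*(3 + I) + 3*I)/(j^2 - I*j + 12)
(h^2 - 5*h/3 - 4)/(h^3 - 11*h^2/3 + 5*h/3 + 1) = (3*h + 4)/(3*h^2 - 2*h - 1)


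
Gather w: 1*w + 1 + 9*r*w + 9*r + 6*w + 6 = 9*r + w*(9*r + 7) + 7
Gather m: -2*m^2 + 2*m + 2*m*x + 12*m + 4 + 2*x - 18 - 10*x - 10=-2*m^2 + m*(2*x + 14) - 8*x - 24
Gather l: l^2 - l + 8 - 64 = l^2 - l - 56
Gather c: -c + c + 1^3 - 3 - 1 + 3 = 0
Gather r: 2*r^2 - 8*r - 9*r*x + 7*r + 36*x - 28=2*r^2 + r*(-9*x - 1) + 36*x - 28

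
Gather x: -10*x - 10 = -10*x - 10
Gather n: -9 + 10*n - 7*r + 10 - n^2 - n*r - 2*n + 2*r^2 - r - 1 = -n^2 + n*(8 - r) + 2*r^2 - 8*r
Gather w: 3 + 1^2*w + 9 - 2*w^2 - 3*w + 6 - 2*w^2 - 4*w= -4*w^2 - 6*w + 18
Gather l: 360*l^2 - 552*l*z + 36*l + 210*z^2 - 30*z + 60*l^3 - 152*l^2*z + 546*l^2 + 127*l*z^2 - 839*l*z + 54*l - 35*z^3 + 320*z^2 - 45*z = 60*l^3 + l^2*(906 - 152*z) + l*(127*z^2 - 1391*z + 90) - 35*z^3 + 530*z^2 - 75*z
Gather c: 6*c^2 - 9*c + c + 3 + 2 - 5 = 6*c^2 - 8*c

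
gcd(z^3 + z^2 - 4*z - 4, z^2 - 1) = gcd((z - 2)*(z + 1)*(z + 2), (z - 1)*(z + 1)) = z + 1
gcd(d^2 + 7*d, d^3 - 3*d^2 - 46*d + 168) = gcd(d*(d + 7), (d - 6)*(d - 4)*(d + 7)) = d + 7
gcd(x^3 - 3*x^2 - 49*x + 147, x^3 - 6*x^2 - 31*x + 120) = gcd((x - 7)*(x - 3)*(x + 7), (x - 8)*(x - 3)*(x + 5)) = x - 3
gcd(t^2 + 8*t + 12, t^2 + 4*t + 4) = t + 2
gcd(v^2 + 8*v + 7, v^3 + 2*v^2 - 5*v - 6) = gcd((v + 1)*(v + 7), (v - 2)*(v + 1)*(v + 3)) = v + 1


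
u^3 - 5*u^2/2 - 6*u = u*(u - 4)*(u + 3/2)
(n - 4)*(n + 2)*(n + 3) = n^3 + n^2 - 14*n - 24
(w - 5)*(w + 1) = w^2 - 4*w - 5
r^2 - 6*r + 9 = (r - 3)^2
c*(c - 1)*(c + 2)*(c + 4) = c^4 + 5*c^3 + 2*c^2 - 8*c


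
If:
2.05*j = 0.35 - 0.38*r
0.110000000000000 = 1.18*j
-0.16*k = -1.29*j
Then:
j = 0.09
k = 0.75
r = 0.42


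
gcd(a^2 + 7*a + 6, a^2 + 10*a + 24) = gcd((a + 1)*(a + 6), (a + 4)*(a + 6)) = a + 6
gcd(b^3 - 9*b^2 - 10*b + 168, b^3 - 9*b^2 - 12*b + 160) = b + 4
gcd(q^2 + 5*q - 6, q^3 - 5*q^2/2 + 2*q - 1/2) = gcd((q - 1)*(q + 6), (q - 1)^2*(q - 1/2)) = q - 1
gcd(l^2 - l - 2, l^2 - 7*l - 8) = l + 1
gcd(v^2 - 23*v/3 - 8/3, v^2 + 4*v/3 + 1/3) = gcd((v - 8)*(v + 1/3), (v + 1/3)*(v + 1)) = v + 1/3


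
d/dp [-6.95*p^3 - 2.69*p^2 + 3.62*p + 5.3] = -20.85*p^2 - 5.38*p + 3.62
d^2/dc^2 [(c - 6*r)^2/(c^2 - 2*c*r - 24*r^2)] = -20*r/(c^3 + 12*c^2*r + 48*c*r^2 + 64*r^3)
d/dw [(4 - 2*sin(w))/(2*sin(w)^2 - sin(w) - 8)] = 2*(-8*sin(w) - cos(2*w) + 11)*cos(w)/(sin(w) + cos(2*w) + 7)^2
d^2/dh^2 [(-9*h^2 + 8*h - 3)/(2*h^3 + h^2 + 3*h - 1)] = 2*(-36*h^6 + 96*h^5 + 138*h^4 - 187*h^3 + 6*h^2 - 21*h - 15)/(8*h^9 + 12*h^8 + 42*h^7 + 25*h^6 + 51*h^5 - 12*h^4 + 15*h^3 - 24*h^2 + 9*h - 1)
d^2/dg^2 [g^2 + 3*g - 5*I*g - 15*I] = 2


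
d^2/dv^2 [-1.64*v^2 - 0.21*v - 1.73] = -3.28000000000000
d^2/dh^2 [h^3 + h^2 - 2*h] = 6*h + 2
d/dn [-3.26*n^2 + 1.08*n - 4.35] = 1.08 - 6.52*n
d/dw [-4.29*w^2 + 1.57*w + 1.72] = 1.57 - 8.58*w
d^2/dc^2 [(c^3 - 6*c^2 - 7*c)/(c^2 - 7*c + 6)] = 12*(-c^3 - 3*c^2 + 39*c - 85)/(c^6 - 21*c^5 + 165*c^4 - 595*c^3 + 990*c^2 - 756*c + 216)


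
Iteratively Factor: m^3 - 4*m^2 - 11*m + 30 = (m + 3)*(m^2 - 7*m + 10) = (m - 2)*(m + 3)*(m - 5)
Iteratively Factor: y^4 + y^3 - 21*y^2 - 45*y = (y)*(y^3 + y^2 - 21*y - 45) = y*(y + 3)*(y^2 - 2*y - 15) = y*(y - 5)*(y + 3)*(y + 3)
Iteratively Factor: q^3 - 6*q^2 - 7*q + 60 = (q - 4)*(q^2 - 2*q - 15) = (q - 4)*(q + 3)*(q - 5)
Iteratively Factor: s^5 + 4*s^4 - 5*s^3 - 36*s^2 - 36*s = (s - 3)*(s^4 + 7*s^3 + 16*s^2 + 12*s) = s*(s - 3)*(s^3 + 7*s^2 + 16*s + 12) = s*(s - 3)*(s + 3)*(s^2 + 4*s + 4) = s*(s - 3)*(s + 2)*(s + 3)*(s + 2)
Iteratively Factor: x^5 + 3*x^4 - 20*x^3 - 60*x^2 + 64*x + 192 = (x + 2)*(x^4 + x^3 - 22*x^2 - 16*x + 96) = (x - 2)*(x + 2)*(x^3 + 3*x^2 - 16*x - 48) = (x - 4)*(x - 2)*(x + 2)*(x^2 + 7*x + 12) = (x - 4)*(x - 2)*(x + 2)*(x + 4)*(x + 3)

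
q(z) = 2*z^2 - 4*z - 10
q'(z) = 4*z - 4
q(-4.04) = 38.80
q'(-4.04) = -20.16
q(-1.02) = -3.84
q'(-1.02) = -8.08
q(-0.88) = -4.93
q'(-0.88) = -7.52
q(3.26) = -1.78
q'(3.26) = 9.04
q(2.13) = -9.45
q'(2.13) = 4.52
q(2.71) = -6.15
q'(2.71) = 6.84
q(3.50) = 0.50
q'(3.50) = 10.00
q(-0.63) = -6.69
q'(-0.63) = -6.52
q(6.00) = 38.00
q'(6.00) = 20.00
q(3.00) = -4.00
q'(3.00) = 8.00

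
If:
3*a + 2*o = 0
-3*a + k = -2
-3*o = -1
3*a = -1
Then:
No Solution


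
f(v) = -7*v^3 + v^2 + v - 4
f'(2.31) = -106.44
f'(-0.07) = 0.76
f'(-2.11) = -96.71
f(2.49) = -103.38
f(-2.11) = 64.10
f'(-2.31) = -115.68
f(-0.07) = -4.06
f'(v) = -21*v^2 + 2*v + 1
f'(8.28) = -1422.17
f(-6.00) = 1538.00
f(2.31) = -82.64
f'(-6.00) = -767.00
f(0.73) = -5.46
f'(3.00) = -182.00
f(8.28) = -3900.81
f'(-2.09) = -94.91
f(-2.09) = 62.18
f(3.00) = -181.00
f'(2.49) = -124.22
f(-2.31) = 85.31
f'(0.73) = -8.73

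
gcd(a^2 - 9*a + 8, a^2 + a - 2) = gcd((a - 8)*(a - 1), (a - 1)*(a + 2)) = a - 1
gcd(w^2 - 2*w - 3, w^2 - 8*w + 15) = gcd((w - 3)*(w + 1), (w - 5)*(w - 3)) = w - 3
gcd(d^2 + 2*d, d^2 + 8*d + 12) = d + 2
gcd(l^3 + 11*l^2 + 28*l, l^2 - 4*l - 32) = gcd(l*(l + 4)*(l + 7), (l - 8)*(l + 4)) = l + 4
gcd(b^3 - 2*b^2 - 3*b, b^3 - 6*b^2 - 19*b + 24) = 1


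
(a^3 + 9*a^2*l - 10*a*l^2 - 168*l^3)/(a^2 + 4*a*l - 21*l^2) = (a^2 + 2*a*l - 24*l^2)/(a - 3*l)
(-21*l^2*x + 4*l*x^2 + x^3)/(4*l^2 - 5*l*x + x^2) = x*(-21*l^2 + 4*l*x + x^2)/(4*l^2 - 5*l*x + x^2)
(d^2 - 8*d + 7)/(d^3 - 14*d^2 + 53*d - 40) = (d - 7)/(d^2 - 13*d + 40)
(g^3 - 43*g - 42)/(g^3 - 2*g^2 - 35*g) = (g^2 + 7*g + 6)/(g*(g + 5))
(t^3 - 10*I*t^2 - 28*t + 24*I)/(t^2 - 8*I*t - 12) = t - 2*I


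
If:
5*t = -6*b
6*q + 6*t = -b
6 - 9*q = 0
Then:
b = 20/31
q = 2/3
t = -24/31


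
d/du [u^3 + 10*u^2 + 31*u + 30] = 3*u^2 + 20*u + 31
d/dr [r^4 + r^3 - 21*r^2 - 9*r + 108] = 4*r^3 + 3*r^2 - 42*r - 9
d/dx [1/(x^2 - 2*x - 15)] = 2*(1 - x)/(-x^2 + 2*x + 15)^2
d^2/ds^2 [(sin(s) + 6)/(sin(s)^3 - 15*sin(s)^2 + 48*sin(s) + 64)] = (-4*sin(s)^4 - 69*sin(s)^3 + 120*sin(s)^2 - 514*sin(s) + 516)/((sin(s) - 8)^4*(sin(s) + 1)^2)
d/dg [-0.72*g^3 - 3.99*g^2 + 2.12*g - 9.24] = -2.16*g^2 - 7.98*g + 2.12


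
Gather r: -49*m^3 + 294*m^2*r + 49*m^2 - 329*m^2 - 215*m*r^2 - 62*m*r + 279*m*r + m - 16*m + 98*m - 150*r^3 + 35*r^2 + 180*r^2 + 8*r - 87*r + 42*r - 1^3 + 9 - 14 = -49*m^3 - 280*m^2 + 83*m - 150*r^3 + r^2*(215 - 215*m) + r*(294*m^2 + 217*m - 37) - 6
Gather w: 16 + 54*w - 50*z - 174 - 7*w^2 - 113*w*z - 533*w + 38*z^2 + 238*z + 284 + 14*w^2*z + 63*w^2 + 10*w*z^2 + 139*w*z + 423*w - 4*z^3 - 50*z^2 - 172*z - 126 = w^2*(14*z + 56) + w*(10*z^2 + 26*z - 56) - 4*z^3 - 12*z^2 + 16*z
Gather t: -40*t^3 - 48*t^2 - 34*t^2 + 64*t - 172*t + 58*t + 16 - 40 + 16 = -40*t^3 - 82*t^2 - 50*t - 8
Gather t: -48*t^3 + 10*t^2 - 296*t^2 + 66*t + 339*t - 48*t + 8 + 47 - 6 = -48*t^3 - 286*t^2 + 357*t + 49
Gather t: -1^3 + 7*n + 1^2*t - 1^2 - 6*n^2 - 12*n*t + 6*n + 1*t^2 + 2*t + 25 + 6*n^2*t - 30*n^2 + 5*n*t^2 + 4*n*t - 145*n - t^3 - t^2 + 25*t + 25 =-36*n^2 + 5*n*t^2 - 132*n - t^3 + t*(6*n^2 - 8*n + 28) + 48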